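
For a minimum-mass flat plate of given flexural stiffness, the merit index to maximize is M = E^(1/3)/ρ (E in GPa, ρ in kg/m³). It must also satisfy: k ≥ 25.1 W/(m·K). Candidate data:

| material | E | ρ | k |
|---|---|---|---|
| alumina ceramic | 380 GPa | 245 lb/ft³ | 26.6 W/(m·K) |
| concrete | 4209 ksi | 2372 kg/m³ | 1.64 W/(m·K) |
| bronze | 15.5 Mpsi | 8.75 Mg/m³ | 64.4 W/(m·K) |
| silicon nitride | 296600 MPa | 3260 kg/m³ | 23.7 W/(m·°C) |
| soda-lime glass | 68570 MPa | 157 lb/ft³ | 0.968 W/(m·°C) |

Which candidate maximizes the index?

Screen on constraints: k ≥ 25.1 W/(m·K). Survivors: alumina ceramic, bronze.
Putting every candidate on a common basis:
  alumina ceramic: E = 380.0 GPa, ρ = 3925 kg/m³
  bronze: E = 106.9 GPa, ρ = 8750 kg/m³
  alumina ceramic: M = 1.85×10⁻³
  bronze: M = 0.542×10⁻³
Alumina ceramic ranks first.

alumina ceramic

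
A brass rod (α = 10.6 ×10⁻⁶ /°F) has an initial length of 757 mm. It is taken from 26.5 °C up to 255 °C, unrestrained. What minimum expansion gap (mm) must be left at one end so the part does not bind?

Convert α: 10.6×10⁻⁶/°F × (9/5) = 19.1×10⁻⁶/K.
ΔT = 255 − 26.5 = 228.5 K.
ΔL = α·L₀·ΔT = 19.1×10⁻⁶ × 757 mm × 228.5 K = 3.30 mm.

3.30 mm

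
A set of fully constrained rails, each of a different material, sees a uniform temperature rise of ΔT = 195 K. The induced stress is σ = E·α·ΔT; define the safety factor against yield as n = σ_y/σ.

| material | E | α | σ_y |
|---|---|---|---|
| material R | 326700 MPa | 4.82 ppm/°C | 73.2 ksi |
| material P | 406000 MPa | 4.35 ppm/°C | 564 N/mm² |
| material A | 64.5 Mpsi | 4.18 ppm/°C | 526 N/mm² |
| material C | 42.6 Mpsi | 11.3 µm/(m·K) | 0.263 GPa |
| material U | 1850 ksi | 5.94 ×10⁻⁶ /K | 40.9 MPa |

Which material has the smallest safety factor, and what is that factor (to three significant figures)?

material C, n = 0.406

Per material, after unit conversion:
  material R: E = 326.7, α = 4.82, σ_y = 504.7 → σ = 307 MPa, n = 1.64
  material P: E = 406.0, α = 4.35, σ_y = 564.0 → σ = 344 MPa, n = 1.64
  material A: E = 444.7, α = 4.18, σ_y = 526.0 → σ = 362 MPa, n = 1.45
  material C: E = 293.7, α = 11.3, σ_y = 263.0 → σ = 647 MPa, n = 0.406
  material U: E = 12.76, α = 5.94, σ_y = 40.90 → σ = 14.8 MPa, n = 2.77
Material C has the lowest safety factor, n = 0.406.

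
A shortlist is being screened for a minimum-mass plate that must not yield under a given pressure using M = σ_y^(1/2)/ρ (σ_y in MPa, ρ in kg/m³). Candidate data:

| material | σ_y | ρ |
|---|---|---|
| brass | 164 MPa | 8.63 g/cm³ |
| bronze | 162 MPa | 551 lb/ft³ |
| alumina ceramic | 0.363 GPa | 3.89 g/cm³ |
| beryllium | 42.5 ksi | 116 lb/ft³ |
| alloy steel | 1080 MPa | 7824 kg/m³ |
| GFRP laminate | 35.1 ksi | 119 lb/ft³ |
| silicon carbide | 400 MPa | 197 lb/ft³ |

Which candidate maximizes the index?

beryllium

Normalizing units and computing the index:
  brass: σ_y = 164.0 MPa, ρ = 8630 kg/m³
  bronze: σ_y = 162.0 MPa, ρ = 8826 kg/m³
  alumina ceramic: σ_y = 363.0 MPa, ρ = 3890 kg/m³
  beryllium: σ_y = 293.0 MPa, ρ = 1858 kg/m³
  alloy steel: σ_y = 1080 MPa, ρ = 7824 kg/m³
  GFRP laminate: σ_y = 242.0 MPa, ρ = 1906 kg/m³
  silicon carbide: σ_y = 400.0 MPa, ρ = 3156 kg/m³
  beryllium: M = 9.21×10⁻³
  GFRP laminate: M = 8.16×10⁻³
  silicon carbide: M = 6.34×10⁻³
  alumina ceramic: M = 4.90×10⁻³
  alloy steel: M = 4.20×10⁻³
  brass: M = 1.48×10⁻³
  bronze: M = 1.44×10⁻³
Beryllium has the largest M.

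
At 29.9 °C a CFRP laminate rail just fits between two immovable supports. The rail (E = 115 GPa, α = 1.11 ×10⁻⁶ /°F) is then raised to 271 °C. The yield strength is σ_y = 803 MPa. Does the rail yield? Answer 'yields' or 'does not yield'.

does not yield

α = 1.11×10⁻⁶/°F × 9/5 = 2.00×10⁻⁶/K.
ΔT = 241.1 K. Constrained thermal stress σ = E·α·ΔT = 115.0×10³ MPa × 2.00×10⁻⁶ × 241.1 = 55.4 MPa (compressive).
Compare to σ_y = 803 MPa: σ < σ_y, so it does not yield.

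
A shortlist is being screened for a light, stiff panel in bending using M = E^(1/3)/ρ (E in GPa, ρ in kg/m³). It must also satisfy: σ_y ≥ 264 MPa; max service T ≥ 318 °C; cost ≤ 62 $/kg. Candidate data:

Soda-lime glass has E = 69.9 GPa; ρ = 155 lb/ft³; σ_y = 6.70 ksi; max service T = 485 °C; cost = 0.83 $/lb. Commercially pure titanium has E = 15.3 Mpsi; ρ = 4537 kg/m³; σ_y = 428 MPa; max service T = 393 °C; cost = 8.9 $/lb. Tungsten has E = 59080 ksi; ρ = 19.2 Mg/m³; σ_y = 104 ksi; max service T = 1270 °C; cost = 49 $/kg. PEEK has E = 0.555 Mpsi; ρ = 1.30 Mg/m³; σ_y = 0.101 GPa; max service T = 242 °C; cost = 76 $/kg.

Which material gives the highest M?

Screen on constraints: σ_y ≥ 264 MPa; max service T ≥ 318 °C; cost ≤ 62 $/kg. Survivors: commercially pure titanium, tungsten.
In SI units:
  commercially pure titanium: E = 105.5 GPa, ρ = 4537 kg/m³
  tungsten: E = 407.3 GPa, ρ = 19200 kg/m³
  commercially pure titanium: M = 1.04×10⁻³
  tungsten: M = 0.386×10⁻³
Commercially pure titanium ranks first.

commercially pure titanium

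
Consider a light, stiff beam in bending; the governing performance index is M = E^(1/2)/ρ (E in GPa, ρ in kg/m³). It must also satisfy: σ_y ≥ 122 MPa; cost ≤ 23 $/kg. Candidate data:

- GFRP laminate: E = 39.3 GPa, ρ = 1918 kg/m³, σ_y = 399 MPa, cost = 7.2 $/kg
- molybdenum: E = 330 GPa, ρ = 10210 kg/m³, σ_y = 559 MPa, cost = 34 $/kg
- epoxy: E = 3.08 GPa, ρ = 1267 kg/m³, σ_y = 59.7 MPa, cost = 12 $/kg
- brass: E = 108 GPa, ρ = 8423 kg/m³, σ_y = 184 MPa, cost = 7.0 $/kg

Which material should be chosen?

Screen on constraints: σ_y ≥ 122 MPa; cost ≤ 23 $/kg. Survivors: GFRP laminate, brass.
Per-candidate index values:
  GFRP laminate: M = 3.27×10⁻³
  brass: M = 1.23×10⁻³
GFRP laminate ranks first.

GFRP laminate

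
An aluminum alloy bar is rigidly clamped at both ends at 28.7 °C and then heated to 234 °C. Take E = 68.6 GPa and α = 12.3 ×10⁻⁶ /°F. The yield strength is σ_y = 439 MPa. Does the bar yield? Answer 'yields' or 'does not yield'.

α = 12.3×10⁻⁶/°F × 9/5 = 22.1×10⁻⁶/K.
ΔT = 205.3 K. Constrained thermal stress σ = E·α·ΔT = 68.60×10³ MPa × 22.1×10⁻⁶ × 205.3 = 312 MPa (compressive).
Compare to σ_y = 439 MPa: σ < σ_y, so it does not yield.

does not yield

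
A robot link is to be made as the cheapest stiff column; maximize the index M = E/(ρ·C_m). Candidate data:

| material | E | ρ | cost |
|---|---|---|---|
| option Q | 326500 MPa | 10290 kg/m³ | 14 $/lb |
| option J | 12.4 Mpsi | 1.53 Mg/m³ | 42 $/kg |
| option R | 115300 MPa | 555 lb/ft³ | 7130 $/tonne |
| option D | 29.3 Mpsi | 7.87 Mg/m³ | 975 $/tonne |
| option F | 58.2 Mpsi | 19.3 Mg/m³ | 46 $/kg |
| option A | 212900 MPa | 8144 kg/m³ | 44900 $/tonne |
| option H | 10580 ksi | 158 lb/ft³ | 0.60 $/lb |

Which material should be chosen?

Putting every candidate on a common basis:
  option Q: E = 326.5 GPa, ρ = 10290 kg/m³, cost = 30.86 $/kg
  option J: E = 85.50 GPa, ρ = 1530 kg/m³, cost = 42.00 $/kg
  option R: E = 115.3 GPa, ρ = 8890 kg/m³, cost = 7.130 $/kg
  option D: E = 202.0 GPa, ρ = 7870 kg/m³, cost = 0.9750 $/kg
  option F: E = 401.3 GPa, ρ = 19300 kg/m³, cost = 46.00 $/kg
  option A: E = 212.9 GPa, ρ = 8144 kg/m³, cost = 44.90 $/kg
  option H: E = 72.95 GPa, ρ = 2531 kg/m³, cost = 1.323 $/kg
  option D: M = 26.3 MN·m per $
  option H: M = 21.8 MN·m per $
  option R: M = 1.82 MN·m per $
  option J: M = 1.33 MN·m per $
  option Q: M = 1.03 MN·m per $
  option A: M = 0.582 MN·m per $
  option F: M = 0.452 MN·m per $
The maximum is for option D.

option D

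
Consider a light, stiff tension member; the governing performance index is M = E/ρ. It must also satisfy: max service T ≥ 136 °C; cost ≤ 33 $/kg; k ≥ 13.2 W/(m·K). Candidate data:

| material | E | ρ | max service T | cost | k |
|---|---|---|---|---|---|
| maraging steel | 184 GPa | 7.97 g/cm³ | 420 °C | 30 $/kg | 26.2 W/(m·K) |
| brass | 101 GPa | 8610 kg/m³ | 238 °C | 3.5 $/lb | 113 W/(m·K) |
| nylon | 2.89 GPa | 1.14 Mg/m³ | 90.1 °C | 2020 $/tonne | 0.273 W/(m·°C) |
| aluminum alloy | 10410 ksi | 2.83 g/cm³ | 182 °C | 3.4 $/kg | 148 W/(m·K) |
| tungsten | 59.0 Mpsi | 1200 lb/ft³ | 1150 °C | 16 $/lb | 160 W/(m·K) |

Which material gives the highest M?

aluminum alloy

Screen on constraints: max service T ≥ 136 °C; cost ≤ 33 $/kg; k ≥ 13.2 W/(m·K). Survivors: maraging steel, brass, aluminum alloy.
Convert each candidate to consistent units, then evaluate M:
  maraging steel: E = 184.0 GPa, ρ = 7970 kg/m³
  brass: E = 101.0 GPa, ρ = 8610 kg/m³
  aluminum alloy: E = 71.77 GPa, ρ = 2830 kg/m³
  aluminum alloy: M = 25.4 MN·m/kg
  maraging steel: M = 23.1 MN·m/kg
  brass: M = 11.7 MN·m/kg
Highest index: aluminum alloy.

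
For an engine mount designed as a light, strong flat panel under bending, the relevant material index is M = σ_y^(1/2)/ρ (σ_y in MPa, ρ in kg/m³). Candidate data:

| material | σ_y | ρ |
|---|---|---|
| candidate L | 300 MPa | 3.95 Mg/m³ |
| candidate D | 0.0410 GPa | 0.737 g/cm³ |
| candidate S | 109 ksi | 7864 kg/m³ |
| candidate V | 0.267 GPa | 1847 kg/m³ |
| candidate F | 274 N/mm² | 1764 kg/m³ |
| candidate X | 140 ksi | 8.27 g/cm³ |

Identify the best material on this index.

Putting every candidate on a common basis:
  candidate L: σ_y = 300.0 MPa, ρ = 3950 kg/m³
  candidate D: σ_y = 41.00 MPa, ρ = 737.0 kg/m³
  candidate S: σ_y = 751.5 MPa, ρ = 7864 kg/m³
  candidate V: σ_y = 267.0 MPa, ρ = 1847 kg/m³
  candidate F: σ_y = 274.0 MPa, ρ = 1764 kg/m³
  candidate X: σ_y = 965.3 MPa, ρ = 8270 kg/m³
  candidate F: M = 9.38×10⁻³
  candidate V: M = 8.85×10⁻³
  candidate D: M = 8.69×10⁻³
  candidate L: M = 4.38×10⁻³
  candidate X: M = 3.76×10⁻³
  candidate S: M = 3.49×10⁻³
Candidate F has the largest M.

candidate F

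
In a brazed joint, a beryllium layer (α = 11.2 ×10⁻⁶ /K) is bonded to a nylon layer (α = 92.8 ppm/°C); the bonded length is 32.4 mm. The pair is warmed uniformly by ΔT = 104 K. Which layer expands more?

nylon

α(beryllium) = 11.2×10⁻⁶/K vs α(nylon) = 92.8×10⁻⁶/K.
Higher α expands more for the same ΔT: nylon.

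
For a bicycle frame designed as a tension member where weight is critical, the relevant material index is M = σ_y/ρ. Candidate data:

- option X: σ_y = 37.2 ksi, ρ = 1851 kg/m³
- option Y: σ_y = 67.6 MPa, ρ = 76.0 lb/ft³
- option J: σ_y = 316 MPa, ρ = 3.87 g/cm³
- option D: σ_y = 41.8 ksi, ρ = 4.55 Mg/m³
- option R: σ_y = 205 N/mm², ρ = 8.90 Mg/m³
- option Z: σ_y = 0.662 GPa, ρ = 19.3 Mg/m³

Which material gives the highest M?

option X

Convert each candidate to consistent units, then evaluate M:
  option X: σ_y = 256.5 MPa, ρ = 1851 kg/m³
  option Y: σ_y = 67.60 MPa, ρ = 1217 kg/m³
  option J: σ_y = 316.0 MPa, ρ = 3870 kg/m³
  option D: σ_y = 288.2 MPa, ρ = 4550 kg/m³
  option R: σ_y = 205.0 MPa, ρ = 8900 kg/m³
  option Z: σ_y = 662.0 MPa, ρ = 19300 kg/m³
  option X: M = 139 kN·m/kg
  option J: M = 81.7 kN·m/kg
  option D: M = 63.3 kN·m/kg
  option Y: M = 55.5 kN·m/kg
  option Z: M = 34.3 kN·m/kg
  option R: M = 23.0 kN·m/kg
The maximum is for option X.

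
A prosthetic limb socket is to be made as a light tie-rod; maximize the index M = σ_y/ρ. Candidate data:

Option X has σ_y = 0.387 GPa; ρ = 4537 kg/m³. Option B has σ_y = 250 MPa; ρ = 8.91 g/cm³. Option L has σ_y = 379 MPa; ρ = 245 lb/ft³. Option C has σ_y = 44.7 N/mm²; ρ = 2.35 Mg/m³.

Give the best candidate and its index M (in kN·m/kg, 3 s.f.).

option L, M = 96.6 kN·m/kg

After converting to SI:
  option X: σ_y = 387.0 MPa, ρ = 4537 kg/m³
  option B: σ_y = 250.0 MPa, ρ = 8910 kg/m³
  option L: σ_y = 379.0 MPa, ρ = 3925 kg/m³
  option C: σ_y = 44.70 MPa, ρ = 2350 kg/m³
  option L: M = 96.6 kN·m/kg
  option X: M = 85.3 kN·m/kg
  option B: M = 28.1 kN·m/kg
  option C: M = 19.0 kN·m/kg
Option L has the largest M.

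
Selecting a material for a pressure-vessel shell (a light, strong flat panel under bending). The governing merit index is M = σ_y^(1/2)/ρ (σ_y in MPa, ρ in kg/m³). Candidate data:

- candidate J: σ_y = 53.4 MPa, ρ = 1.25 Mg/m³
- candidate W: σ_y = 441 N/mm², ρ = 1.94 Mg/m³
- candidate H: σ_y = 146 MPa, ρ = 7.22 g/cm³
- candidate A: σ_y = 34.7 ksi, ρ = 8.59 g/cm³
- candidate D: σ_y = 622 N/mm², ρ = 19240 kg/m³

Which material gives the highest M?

Normalizing units and computing the index:
  candidate J: σ_y = 53.40 MPa, ρ = 1250 kg/m³
  candidate W: σ_y = 441.0 MPa, ρ = 1940 kg/m³
  candidate H: σ_y = 146.0 MPa, ρ = 7220 kg/m³
  candidate A: σ_y = 239.2 MPa, ρ = 8590 kg/m³
  candidate D: σ_y = 622.0 MPa, ρ = 19240 kg/m³
  candidate W: M = 10.8×10⁻³
  candidate J: M = 5.85×10⁻³
  candidate A: M = 1.80×10⁻³
  candidate H: M = 1.67×10⁻³
  candidate D: M = 1.30×10⁻³
Highest index: candidate W.

candidate W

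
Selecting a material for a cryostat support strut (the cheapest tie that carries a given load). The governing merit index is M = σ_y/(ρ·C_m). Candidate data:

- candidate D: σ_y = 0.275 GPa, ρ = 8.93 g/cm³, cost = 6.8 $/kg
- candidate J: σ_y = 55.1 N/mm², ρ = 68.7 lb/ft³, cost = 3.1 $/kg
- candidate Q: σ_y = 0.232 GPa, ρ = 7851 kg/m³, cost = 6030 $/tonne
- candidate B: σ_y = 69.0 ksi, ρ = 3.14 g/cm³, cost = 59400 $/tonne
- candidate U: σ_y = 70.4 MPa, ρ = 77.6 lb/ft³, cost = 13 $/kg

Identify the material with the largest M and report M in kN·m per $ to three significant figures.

Normalizing units and computing the index:
  candidate D: σ_y = 275.0 MPa, ρ = 8930 kg/m³, cost = 6.800 $/kg
  candidate J: σ_y = 55.10 MPa, ρ = 1100 kg/m³, cost = 3.100 $/kg
  candidate Q: σ_y = 232.0 MPa, ρ = 7851 kg/m³, cost = 6.030 $/kg
  candidate B: σ_y = 475.7 MPa, ρ = 3140 kg/m³, cost = 59.40 $/kg
  candidate U: σ_y = 70.40 MPa, ρ = 1243 kg/m³, cost = 13.00 $/kg
  candidate J: M = 16.2 kN·m per $
  candidate Q: M = 4.90 kN·m per $
  candidate D: M = 4.53 kN·m per $
  candidate U: M = 4.36 kN·m per $
  candidate B: M = 2.55 kN·m per $
The maximum is for candidate J.

candidate J, M = 16.2 kN·m per $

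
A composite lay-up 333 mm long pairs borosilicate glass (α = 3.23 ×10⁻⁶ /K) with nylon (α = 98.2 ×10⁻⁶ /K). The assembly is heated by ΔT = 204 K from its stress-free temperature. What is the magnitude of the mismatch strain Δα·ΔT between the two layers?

0.0194

Δα = |3.23 − 98.2|×10⁻⁶/K = 95.0×10⁻⁶/K.
Mismatch strain = Δα·ΔT = 95.0×10⁻⁶ × 204.0 = 0.0194.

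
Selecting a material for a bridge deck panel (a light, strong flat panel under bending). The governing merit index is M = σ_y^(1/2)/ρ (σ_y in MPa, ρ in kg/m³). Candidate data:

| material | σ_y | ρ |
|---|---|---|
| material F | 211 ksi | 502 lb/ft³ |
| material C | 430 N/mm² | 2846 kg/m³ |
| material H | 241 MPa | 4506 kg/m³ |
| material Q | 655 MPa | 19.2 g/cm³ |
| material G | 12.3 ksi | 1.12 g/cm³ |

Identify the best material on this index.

In SI units:
  material F: σ_y = 1455 MPa, ρ = 8041 kg/m³
  material C: σ_y = 430.0 MPa, ρ = 2846 kg/m³
  material H: σ_y = 241.0 MPa, ρ = 4506 kg/m³
  material Q: σ_y = 655.0 MPa, ρ = 19200 kg/m³
  material G: σ_y = 84.81 MPa, ρ = 1120 kg/m³
  material G: M = 8.22×10⁻³
  material C: M = 7.29×10⁻³
  material F: M = 4.74×10⁻³
  material H: M = 3.45×10⁻³
  material Q: M = 1.33×10⁻³
Highest index: material G.

material G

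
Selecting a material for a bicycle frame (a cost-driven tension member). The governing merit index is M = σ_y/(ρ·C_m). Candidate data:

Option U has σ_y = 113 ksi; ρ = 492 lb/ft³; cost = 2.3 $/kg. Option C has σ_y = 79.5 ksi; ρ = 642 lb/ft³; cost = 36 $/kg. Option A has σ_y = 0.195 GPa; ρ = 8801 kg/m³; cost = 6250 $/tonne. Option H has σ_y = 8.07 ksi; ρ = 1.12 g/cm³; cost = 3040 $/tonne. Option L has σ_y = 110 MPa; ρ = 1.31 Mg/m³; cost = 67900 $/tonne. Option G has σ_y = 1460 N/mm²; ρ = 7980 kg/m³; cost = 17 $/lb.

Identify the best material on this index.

After converting to SI:
  option U: σ_y = 779.1 MPa, ρ = 7881 kg/m³, cost = 2.300 $/kg
  option C: σ_y = 548.1 MPa, ρ = 10280 kg/m³, cost = 36.00 $/kg
  option A: σ_y = 195.0 MPa, ρ = 8801 kg/m³, cost = 6.250 $/kg
  option H: σ_y = 55.64 MPa, ρ = 1120 kg/m³, cost = 3.040 $/kg
  option L: σ_y = 110.0 MPa, ρ = 1310 kg/m³, cost = 67.90 $/kg
  option G: σ_y = 1460 MPa, ρ = 7980 kg/m³, cost = 37.48 $/kg
  option U: M = 43.0 kN·m per $
  option H: M = 16.3 kN·m per $
  option G: M = 4.88 kN·m per $
  option A: M = 3.55 kN·m per $
  option C: M = 1.48 kN·m per $
  option L: M = 1.24 kN·m per $
Highest index: option U.

option U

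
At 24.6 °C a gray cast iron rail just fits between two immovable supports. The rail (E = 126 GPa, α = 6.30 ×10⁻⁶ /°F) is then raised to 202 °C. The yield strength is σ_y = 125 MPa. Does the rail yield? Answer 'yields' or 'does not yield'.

α = 6.30×10⁻⁶/°F × 9/5 = 11.3×10⁻⁶/K.
ΔT = 177.4 K. Constrained thermal stress σ = E·α·ΔT = 126.0×10³ MPa × 11.3×10⁻⁶ × 177.4 = 253 MPa (compressive).
Compare to σ_y = 125 MPa: σ ≥ σ_y, so it yields.

yields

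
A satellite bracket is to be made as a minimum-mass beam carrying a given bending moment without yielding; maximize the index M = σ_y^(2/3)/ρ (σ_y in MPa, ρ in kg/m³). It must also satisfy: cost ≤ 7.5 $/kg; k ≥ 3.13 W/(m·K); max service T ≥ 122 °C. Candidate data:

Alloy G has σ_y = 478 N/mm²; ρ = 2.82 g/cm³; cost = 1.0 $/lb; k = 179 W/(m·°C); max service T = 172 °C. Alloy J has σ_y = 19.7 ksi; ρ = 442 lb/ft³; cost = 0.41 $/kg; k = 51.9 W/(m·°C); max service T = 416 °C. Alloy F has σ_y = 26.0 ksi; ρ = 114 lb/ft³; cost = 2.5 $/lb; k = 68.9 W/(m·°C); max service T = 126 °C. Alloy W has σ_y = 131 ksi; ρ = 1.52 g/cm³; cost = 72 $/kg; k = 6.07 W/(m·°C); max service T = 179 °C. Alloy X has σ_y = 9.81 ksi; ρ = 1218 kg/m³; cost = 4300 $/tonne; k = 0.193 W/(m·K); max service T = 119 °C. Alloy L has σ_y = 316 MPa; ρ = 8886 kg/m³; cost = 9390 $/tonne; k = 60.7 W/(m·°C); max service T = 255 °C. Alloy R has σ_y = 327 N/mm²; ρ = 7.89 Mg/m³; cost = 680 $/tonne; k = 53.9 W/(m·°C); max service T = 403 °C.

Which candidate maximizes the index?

alloy G

Screen on constraints: cost ≤ 7.5 $/kg; k ≥ 3.13 W/(m·K); max service T ≥ 122 °C. Survivors: alloy G, alloy J, alloy F, alloy R.
Normalizing units and computing the index:
  alloy G: σ_y = 478.0 MPa, ρ = 2820 kg/m³
  alloy J: σ_y = 135.8 MPa, ρ = 7080 kg/m³
  alloy F: σ_y = 179.3 MPa, ρ = 1826 kg/m³
  alloy R: σ_y = 327.0 MPa, ρ = 7890 kg/m³
  alloy G: M = 21.7×10⁻³
  alloy F: M = 17.4×10⁻³
  alloy R: M = 6.02×10⁻³
  alloy J: M = 3.73×10⁻³
Highest index: alloy G.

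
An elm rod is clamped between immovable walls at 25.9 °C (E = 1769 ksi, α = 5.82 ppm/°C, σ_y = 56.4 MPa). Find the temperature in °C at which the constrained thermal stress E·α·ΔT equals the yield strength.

820 °C

E = 1769 ksi = 12.20 GPa.
E·α·ΔT = 56.40 MPa ⇒ ΔT = 56.40 / (12.20×10³ × 5.82×10⁻⁶) = 794.5 K.
T = 25.9 + 794.5 = 820.4 °C.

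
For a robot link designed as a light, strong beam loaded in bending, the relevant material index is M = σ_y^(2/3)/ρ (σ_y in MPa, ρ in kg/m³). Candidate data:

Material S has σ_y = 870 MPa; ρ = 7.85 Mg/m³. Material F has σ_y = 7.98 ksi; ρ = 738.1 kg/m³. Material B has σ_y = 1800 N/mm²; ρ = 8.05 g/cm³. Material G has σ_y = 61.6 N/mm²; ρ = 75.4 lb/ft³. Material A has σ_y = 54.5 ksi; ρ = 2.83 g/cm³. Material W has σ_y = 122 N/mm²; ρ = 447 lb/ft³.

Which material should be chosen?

Convert each candidate to consistent units, then evaluate M:
  material S: σ_y = 870.0 MPa, ρ = 7850 kg/m³
  material F: σ_y = 55.02 MPa, ρ = 738.1 kg/m³
  material B: σ_y = 1800 MPa, ρ = 8050 kg/m³
  material G: σ_y = 61.60 MPa, ρ = 1208 kg/m³
  material A: σ_y = 375.8 MPa, ρ = 2830 kg/m³
  material W: σ_y = 122.0 MPa, ρ = 7160 kg/m³
  material F: M = 19.6×10⁻³
  material A: M = 18.4×10⁻³
  material B: M = 18.4×10⁻³
  material G: M = 12.9×10⁻³
  material S: M = 11.6×10⁻³
  material W: M = 3.44×10⁻³
The maximum is for material F.

material F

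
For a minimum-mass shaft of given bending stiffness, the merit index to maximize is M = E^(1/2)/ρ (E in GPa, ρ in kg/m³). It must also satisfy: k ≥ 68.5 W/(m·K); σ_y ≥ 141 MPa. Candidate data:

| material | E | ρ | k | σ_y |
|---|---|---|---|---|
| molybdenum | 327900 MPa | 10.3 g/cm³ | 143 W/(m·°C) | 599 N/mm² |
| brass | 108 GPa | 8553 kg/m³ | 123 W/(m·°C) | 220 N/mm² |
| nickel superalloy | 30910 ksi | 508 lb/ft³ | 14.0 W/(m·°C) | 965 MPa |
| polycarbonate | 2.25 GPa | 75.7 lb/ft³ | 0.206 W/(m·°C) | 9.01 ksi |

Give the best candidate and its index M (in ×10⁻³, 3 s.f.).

molybdenum, M = 1.76×10⁻³

Screen on constraints: k ≥ 68.5 W/(m·K); σ_y ≥ 141 MPa. Survivors: molybdenum, brass.
After converting to SI:
  molybdenum: E = 327.9 GPa, ρ = 10300 kg/m³
  brass: E = 108.0 GPa, ρ = 8553 kg/m³
  molybdenum: M = 1.76×10⁻³
  brass: M = 1.22×10⁻³
Highest index: molybdenum.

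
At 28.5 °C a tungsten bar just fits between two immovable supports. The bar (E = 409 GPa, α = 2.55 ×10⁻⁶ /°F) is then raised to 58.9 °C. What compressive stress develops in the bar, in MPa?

57.1 MPa

α = 2.55×10⁻⁶/°F × 9/5 = 4.59×10⁻⁶/K.
ΔT = 30.40 K. Constrained thermal stress σ = E·α·ΔT = 409.0×10³ MPa × 4.59×10⁻⁶ × 30.40 = 57.1 MPa (compressive).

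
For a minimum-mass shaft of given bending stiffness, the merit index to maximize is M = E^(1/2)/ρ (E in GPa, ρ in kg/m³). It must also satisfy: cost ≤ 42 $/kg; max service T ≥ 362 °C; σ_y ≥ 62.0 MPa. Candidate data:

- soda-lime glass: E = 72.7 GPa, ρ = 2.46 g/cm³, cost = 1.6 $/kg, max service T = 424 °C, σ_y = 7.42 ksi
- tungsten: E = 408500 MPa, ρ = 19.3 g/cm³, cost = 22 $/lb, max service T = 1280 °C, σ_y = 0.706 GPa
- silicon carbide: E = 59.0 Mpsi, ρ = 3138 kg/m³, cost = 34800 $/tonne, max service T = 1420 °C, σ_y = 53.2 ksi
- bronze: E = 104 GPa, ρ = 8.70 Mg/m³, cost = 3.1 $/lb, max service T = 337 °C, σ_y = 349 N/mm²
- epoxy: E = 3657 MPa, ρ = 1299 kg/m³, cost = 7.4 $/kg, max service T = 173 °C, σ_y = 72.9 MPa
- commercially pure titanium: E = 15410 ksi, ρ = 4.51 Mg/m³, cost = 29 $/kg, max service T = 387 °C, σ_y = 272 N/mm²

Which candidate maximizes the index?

Screen on constraints: cost ≤ 42 $/kg; max service T ≥ 362 °C; σ_y ≥ 62.0 MPa. Survivors: silicon carbide, commercially pure titanium.
In SI units:
  silicon carbide: E = 406.8 GPa, ρ = 3138 kg/m³
  commercially pure titanium: E = 106.2 GPa, ρ = 4510 kg/m³
  silicon carbide: M = 6.43×10⁻³
  commercially pure titanium: M = 2.29×10⁻³
Highest index: silicon carbide.

silicon carbide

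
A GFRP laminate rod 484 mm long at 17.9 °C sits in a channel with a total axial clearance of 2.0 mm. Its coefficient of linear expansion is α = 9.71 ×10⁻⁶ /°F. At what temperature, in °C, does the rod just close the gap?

254 °C

α = 9.71×10⁻⁶/°F × 9/5 = 17.5×10⁻⁶/K.
α·L₀·ΔT = 2.0 mm ⇒ ΔT = 2.0 / (17.5×10⁻⁶ × 484.0) = 236.4 K.
T = 17.9 + 236.4 = 254.3 °C.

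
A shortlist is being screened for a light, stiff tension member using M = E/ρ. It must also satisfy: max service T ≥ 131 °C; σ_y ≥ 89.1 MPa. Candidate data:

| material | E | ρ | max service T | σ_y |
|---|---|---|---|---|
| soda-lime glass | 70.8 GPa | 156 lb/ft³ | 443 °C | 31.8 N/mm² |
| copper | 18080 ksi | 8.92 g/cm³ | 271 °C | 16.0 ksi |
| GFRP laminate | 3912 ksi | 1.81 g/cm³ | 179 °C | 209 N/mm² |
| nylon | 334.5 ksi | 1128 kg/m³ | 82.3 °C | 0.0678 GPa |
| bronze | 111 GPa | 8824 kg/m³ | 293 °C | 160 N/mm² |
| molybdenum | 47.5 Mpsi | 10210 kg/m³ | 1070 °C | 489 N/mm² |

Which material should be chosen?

molybdenum

Screen on constraints: max service T ≥ 131 °C; σ_y ≥ 89.1 MPa. Survivors: copper, GFRP laminate, bronze, molybdenum.
After converting to SI:
  copper: E = 124.7 GPa, ρ = 8920 kg/m³
  GFRP laminate: E = 26.97 GPa, ρ = 1810 kg/m³
  bronze: E = 111.0 GPa, ρ = 8824 kg/m³
  molybdenum: E = 327.5 GPa, ρ = 10210 kg/m³
  molybdenum: M = 32.1 MN·m/kg
  GFRP laminate: M = 14.9 MN·m/kg
  copper: M = 14.0 MN·m/kg
  bronze: M = 12.6 MN·m/kg
Molybdenum has the largest M.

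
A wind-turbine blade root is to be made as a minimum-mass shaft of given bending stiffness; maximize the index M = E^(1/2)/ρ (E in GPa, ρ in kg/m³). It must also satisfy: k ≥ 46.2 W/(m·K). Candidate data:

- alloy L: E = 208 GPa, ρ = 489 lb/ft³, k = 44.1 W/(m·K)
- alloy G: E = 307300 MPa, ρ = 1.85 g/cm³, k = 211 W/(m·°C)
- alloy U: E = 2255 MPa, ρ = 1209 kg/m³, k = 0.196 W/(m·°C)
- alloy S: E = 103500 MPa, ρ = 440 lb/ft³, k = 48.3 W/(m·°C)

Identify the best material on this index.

alloy G

Screen on constraints: k ≥ 46.2 W/(m·K). Survivors: alloy G, alloy S.
After converting to SI:
  alloy G: E = 307.3 GPa, ρ = 1850 kg/m³
  alloy S: E = 103.5 GPa, ρ = 7048 kg/m³
  alloy G: M = 9.48×10⁻³
  alloy S: M = 1.44×10⁻³
Alloy G has the largest M.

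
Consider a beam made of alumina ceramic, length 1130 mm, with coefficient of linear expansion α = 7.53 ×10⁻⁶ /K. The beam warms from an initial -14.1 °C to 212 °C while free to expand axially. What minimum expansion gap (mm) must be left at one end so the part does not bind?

1.92 mm

ΔT = 212 − (-14.1) = 226.1 K.
ΔL = α·L₀·ΔT = 7.53×10⁻⁶ × 1130 mm × 226.1 K = 1.92 mm.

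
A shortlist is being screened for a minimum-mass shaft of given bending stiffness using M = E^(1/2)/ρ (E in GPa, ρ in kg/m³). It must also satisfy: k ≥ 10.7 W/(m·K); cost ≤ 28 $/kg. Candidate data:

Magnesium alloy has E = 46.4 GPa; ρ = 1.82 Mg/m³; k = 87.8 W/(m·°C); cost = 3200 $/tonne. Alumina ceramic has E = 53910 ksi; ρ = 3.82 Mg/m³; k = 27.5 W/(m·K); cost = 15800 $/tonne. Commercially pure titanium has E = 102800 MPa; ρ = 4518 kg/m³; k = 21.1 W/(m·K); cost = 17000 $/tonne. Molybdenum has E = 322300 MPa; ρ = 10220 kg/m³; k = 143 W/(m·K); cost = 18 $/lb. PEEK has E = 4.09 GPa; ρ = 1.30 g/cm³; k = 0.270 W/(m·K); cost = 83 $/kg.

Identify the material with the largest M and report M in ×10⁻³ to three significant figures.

alumina ceramic, M = 5.05×10⁻³

Screen on constraints: k ≥ 10.7 W/(m·K); cost ≤ 28 $/kg. Survivors: magnesium alloy, alumina ceramic, commercially pure titanium.
Normalizing units and computing the index:
  magnesium alloy: E = 46.40 GPa, ρ = 1820 kg/m³
  alumina ceramic: E = 371.7 GPa, ρ = 3820 kg/m³
  commercially pure titanium: E = 102.8 GPa, ρ = 4518 kg/m³
  alumina ceramic: M = 5.05×10⁻³
  magnesium alloy: M = 3.74×10⁻³
  commercially pure titanium: M = 2.24×10⁻³
Alumina ceramic ranks first.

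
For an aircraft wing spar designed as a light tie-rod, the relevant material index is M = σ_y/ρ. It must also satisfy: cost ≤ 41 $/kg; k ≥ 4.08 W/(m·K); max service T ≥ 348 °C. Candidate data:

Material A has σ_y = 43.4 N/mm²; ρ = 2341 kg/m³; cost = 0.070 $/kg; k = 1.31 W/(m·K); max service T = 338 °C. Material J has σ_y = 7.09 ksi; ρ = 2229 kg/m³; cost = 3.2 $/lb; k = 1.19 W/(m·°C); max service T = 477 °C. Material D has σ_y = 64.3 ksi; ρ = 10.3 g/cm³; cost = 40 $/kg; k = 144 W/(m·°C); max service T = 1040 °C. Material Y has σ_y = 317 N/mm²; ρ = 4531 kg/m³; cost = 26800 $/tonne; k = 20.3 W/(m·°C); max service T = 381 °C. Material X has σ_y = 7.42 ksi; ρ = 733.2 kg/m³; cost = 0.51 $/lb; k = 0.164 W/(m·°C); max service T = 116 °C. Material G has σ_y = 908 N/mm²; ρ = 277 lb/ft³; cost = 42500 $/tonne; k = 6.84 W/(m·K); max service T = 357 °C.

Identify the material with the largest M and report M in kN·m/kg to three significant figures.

Screen on constraints: cost ≤ 41 $/kg; k ≥ 4.08 W/(m·K); max service T ≥ 348 °C. Survivors: material D, material Y.
Putting every candidate on a common basis:
  material D: σ_y = 443.3 MPa, ρ = 10300 kg/m³
  material Y: σ_y = 317.0 MPa, ρ = 4531 kg/m³
  material Y: M = 70.0 kN·m/kg
  material D: M = 43.0 kN·m/kg
Material Y has the largest M.

material Y, M = 70.0 kN·m/kg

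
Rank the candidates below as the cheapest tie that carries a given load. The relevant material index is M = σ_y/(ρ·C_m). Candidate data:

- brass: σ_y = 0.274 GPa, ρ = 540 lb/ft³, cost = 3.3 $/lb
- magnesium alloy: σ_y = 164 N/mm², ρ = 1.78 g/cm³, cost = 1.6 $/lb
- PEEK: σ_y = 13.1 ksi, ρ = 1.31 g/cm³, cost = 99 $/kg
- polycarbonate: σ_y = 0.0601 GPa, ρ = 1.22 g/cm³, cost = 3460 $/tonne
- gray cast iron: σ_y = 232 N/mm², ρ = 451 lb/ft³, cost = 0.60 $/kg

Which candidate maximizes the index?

In SI units:
  brass: σ_y = 274.0 MPa, ρ = 8650 kg/m³, cost = 7.275 $/kg
  magnesium alloy: σ_y = 164.0 MPa, ρ = 1780 kg/m³, cost = 3.527 $/kg
  PEEK: σ_y = 90.32 MPa, ρ = 1310 kg/m³, cost = 99.00 $/kg
  polycarbonate: σ_y = 60.10 MPa, ρ = 1220 kg/m³, cost = 3.460 $/kg
  gray cast iron: σ_y = 232.0 MPa, ρ = 7224 kg/m³, cost = 0.6000 $/kg
  gray cast iron: M = 53.5 kN·m per $
  magnesium alloy: M = 26.1 kN·m per $
  polycarbonate: M = 14.2 kN·m per $
  brass: M = 4.35 kN·m per $
  PEEK: M = 0.696 kN·m per $
Gray cast iron has the largest M.

gray cast iron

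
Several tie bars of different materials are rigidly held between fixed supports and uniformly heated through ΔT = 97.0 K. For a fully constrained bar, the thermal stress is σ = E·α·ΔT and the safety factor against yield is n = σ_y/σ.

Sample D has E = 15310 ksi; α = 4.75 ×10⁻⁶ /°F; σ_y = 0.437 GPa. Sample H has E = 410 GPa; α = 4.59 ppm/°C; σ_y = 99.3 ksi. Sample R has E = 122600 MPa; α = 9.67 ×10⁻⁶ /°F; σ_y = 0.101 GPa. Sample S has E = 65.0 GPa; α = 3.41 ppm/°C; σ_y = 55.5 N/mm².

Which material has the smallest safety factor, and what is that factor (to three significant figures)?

In consistent units (E in GPa, α in ×10⁻⁶/K, σ_y in MPa):
  sample D: E = 105.6, α = 8.55, σ_y = 437.0 → σ = 87.5 MPa, n = 4.99
  sample H: E = 410.0, α = 4.59, σ_y = 684.6 → σ = 183 MPa, n = 3.75
  sample R: E = 122.6, α = 17.4, σ_y = 101.0 → σ = 207 MPa, n = 0.488
  sample S: E = 65.00, α = 3.41, σ_y = 55.50 → σ = 21.5 MPa, n = 2.58
The minimum is sample R at n = 0.488.

sample R, n = 0.488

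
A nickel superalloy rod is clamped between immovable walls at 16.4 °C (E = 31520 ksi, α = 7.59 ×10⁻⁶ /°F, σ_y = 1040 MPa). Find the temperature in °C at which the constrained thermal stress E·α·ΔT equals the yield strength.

367 °C

E = 31520 ksi = 217.3 GPa.
α = 7.59×10⁻⁶/°F × 9/5 = 13.7×10⁻⁶/K.
E·α·ΔT = 1040 MPa ⇒ ΔT = 1040 / (217.3×10³ × 13.7×10⁻⁶) = 350.3 K.
T = 16.4 + 350.3 = 366.7 °C.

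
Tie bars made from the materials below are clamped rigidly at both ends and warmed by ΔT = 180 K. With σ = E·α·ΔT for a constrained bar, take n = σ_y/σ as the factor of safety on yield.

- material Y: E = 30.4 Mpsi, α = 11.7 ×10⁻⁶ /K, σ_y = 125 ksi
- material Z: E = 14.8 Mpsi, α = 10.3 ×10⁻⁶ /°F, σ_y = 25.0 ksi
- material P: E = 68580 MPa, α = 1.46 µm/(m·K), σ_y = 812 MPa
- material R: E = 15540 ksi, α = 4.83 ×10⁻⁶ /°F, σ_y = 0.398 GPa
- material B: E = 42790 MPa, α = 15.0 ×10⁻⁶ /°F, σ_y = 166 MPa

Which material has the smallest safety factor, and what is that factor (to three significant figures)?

material Z, n = 0.506

Per material, after unit conversion:
  material Y: E = 209.6, α = 11.7, σ_y = 861.8 → σ = 441 MPa, n = 1.95
  material Z: E = 102.0, α = 18.5, σ_y = 172.4 → σ = 341 MPa, n = 0.506
  material P: E = 68.58, α = 1.46, σ_y = 812.0 → σ = 18.0 MPa, n = 45.1
  material R: E = 107.1, α = 8.69, σ_y = 398.0 → σ = 168 MPa, n = 2.37
  material B: E = 42.79, α = 27.0, σ_y = 166.0 → σ = 208 MPa, n = 0.798
Smallest n: material Z with n = 0.506.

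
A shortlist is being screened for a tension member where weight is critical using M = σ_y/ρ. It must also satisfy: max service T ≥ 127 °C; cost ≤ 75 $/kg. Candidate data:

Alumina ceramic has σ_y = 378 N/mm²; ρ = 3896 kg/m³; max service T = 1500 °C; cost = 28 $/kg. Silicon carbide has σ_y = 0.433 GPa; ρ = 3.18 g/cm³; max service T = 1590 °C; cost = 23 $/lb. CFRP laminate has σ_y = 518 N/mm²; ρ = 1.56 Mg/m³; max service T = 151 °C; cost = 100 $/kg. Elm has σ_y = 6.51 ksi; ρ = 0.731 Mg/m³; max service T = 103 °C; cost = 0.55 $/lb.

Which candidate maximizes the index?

silicon carbide

Screen on constraints: max service T ≥ 127 °C; cost ≤ 75 $/kg. Survivors: alumina ceramic, silicon carbide.
Putting every candidate on a common basis:
  alumina ceramic: σ_y = 378.0 MPa, ρ = 3896 kg/m³
  silicon carbide: σ_y = 433.0 MPa, ρ = 3180 kg/m³
  silicon carbide: M = 136 kN·m/kg
  alumina ceramic: M = 97.0 kN·m/kg
Highest index: silicon carbide.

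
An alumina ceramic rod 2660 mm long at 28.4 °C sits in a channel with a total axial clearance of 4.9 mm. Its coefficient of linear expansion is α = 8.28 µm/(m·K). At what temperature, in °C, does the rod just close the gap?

α·L₀·ΔT = 4.9 mm ⇒ ΔT = 4.9 / (8.28×10⁻⁶ × 2660.0) = 222.5 K.
T = 28.4 + 222.5 = 250.9 °C.

251 °C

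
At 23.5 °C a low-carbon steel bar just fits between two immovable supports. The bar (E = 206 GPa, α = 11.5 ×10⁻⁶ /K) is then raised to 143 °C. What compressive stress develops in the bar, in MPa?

ΔT = 119.5 K. Constrained thermal stress σ = E·α·ΔT = 206.0×10³ MPa × 11.5×10⁻⁶ × 119.5 = 283 MPa (compressive).

283 MPa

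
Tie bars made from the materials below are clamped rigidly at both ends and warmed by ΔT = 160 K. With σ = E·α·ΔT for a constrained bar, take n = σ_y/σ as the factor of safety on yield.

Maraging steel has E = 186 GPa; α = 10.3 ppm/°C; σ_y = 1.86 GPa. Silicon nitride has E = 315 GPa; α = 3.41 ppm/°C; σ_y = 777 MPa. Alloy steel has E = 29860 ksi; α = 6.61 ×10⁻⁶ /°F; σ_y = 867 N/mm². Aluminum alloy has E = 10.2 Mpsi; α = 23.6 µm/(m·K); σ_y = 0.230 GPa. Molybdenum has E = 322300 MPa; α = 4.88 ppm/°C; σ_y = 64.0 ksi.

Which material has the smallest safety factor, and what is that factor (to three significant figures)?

aluminum alloy, n = 0.866

Converting E to GPa, α to ×10⁻⁶/K, σ_y to MPa, then σ and n for each:
  maraging steel: E = 186.0, α = 10.3, σ_y = 1860 → σ = 307 MPa, n = 6.07
  silicon nitride: E = 315.0, α = 3.41, σ_y = 777.0 → σ = 172 MPa, n = 4.52
  alloy steel: E = 205.9, α = 11.9, σ_y = 867.0 → σ = 392 MPa, n = 2.21
  aluminum alloy: E = 70.33, α = 23.6, σ_y = 230.0 → σ = 266 MPa, n = 0.866
  molybdenum: E = 322.3, α = 4.88, σ_y = 441.3 → σ = 252 MPa, n = 1.75
The minimum is aluminum alloy at n = 0.866.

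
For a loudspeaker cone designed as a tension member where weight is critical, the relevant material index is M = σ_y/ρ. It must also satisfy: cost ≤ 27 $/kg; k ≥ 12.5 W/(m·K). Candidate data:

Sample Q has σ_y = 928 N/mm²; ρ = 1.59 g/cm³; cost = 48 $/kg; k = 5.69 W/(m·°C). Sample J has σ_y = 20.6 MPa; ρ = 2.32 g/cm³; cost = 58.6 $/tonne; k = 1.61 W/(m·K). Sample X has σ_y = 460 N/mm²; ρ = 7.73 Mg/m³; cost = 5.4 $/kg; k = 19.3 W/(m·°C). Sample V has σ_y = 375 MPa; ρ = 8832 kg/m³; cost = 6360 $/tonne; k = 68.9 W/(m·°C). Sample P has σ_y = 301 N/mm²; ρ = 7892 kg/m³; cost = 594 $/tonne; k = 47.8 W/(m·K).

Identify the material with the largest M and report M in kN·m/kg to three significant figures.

sample X, M = 59.5 kN·m/kg

Screen on constraints: cost ≤ 27 $/kg; k ≥ 12.5 W/(m·K). Survivors: sample X, sample V, sample P.
Convert each candidate to consistent units, then evaluate M:
  sample X: σ_y = 460.0 MPa, ρ = 7730 kg/m³
  sample V: σ_y = 375.0 MPa, ρ = 8832 kg/m³
  sample P: σ_y = 301.0 MPa, ρ = 7892 kg/m³
  sample X: M = 59.5 kN·m/kg
  sample V: M = 42.5 kN·m/kg
  sample P: M = 38.1 kN·m/kg
Highest index: sample X.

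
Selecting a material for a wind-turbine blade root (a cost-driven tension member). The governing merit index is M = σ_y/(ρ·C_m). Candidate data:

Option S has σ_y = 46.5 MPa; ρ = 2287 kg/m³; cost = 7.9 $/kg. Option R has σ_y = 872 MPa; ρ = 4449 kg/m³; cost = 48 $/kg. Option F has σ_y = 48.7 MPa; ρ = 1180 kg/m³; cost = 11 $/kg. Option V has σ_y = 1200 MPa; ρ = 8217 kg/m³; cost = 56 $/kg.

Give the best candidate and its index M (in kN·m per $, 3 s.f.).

Per-candidate index values:
  option R: M = 4.08 kN·m per $
  option F: M = 3.75 kN·m per $
  option V: M = 2.61 kN·m per $
  option S: M = 2.57 kN·m per $
Highest index: option R.

option R, M = 4.08 kN·m per $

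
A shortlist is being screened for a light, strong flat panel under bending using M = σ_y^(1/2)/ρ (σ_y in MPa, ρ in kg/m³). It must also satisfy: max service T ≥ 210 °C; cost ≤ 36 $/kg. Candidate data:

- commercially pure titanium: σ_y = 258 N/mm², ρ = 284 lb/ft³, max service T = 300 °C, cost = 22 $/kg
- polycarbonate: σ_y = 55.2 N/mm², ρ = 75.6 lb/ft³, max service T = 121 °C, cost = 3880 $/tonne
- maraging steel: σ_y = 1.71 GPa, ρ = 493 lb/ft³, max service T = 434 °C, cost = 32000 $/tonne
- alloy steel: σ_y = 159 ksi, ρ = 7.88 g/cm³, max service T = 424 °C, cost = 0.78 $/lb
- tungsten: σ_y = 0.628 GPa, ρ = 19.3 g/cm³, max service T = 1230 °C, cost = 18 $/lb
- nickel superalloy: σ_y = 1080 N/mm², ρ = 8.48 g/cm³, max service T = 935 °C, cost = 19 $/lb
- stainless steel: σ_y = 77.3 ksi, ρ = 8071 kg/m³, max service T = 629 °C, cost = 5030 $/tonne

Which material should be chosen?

maraging steel

Screen on constraints: max service T ≥ 210 °C; cost ≤ 36 $/kg. Survivors: commercially pure titanium, maraging steel, alloy steel, stainless steel.
In SI units:
  commercially pure titanium: σ_y = 258.0 MPa, ρ = 4549 kg/m³
  maraging steel: σ_y = 1710 MPa, ρ = 7897 kg/m³
  alloy steel: σ_y = 1096 MPa, ρ = 7880 kg/m³
  stainless steel: σ_y = 533.0 MPa, ρ = 8071 kg/m³
  maraging steel: M = 5.24×10⁻³
  alloy steel: M = 4.20×10⁻³
  commercially pure titanium: M = 3.53×10⁻³
  stainless steel: M = 2.86×10⁻³
Highest index: maraging steel.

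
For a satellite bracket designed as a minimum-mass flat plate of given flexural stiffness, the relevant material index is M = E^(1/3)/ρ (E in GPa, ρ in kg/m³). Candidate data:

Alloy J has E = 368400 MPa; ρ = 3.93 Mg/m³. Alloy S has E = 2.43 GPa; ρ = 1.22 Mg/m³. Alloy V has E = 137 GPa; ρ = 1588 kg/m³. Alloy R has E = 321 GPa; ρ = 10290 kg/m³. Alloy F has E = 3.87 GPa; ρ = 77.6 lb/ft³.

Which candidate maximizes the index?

In SI units:
  alloy J: E = 368.4 GPa, ρ = 3930 kg/m³
  alloy S: E = 2.430 GPa, ρ = 1220 kg/m³
  alloy V: E = 137.0 GPa, ρ = 1588 kg/m³
  alloy R: E = 321.0 GPa, ρ = 10290 kg/m³
  alloy F: E = 3.870 GPa, ρ = 1243 kg/m³
  alloy V: M = 3.25×10⁻³
  alloy J: M = 1.82×10⁻³
  alloy F: M = 1.26×10⁻³
  alloy S: M = 1.10×10⁻³
  alloy R: M = 0.665×10⁻³
Alloy V ranks first.

alloy V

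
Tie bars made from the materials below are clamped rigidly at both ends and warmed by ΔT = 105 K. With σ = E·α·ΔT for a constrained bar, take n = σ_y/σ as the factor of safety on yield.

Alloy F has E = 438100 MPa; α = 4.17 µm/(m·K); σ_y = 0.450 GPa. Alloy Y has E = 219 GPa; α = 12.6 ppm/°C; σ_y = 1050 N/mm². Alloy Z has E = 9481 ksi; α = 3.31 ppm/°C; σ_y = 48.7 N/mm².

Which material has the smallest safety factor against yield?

alloy Z

With everything in SI (GPa, ×10⁻⁶/K, MPa):
  alloy F: E = 438.1, α = 4.17, σ_y = 450.0 → σ = 192 MPa, n = 2.35
  alloy Y: E = 219.0, α = 12.6, σ_y = 1050 → σ = 290 MPa, n = 3.62
  alloy Z: E = 65.37, α = 3.31, σ_y = 48.70 → σ = 22.7 MPa, n = 2.14
Smallest n: alloy Z with n = 2.14.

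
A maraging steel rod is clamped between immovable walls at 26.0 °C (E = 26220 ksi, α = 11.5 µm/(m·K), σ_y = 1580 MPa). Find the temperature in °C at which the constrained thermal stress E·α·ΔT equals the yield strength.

786 °C

E = 26220 ksi = 180.8 GPa.
E·α·ΔT = 1580 MPa ⇒ ΔT = 1580 / (180.8×10³ × 11.5×10⁻⁶) = 760.0 K.
T = 26.0 + 760.0 = 786.0 °C.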